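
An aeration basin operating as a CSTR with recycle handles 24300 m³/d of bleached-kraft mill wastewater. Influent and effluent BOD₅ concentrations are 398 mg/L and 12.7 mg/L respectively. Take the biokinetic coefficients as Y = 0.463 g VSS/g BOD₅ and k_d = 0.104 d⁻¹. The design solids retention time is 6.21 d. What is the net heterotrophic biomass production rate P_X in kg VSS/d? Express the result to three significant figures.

Correct the yield for decay: Y_obs = Y/(1 + k_d θ_c) = 0.463 / (1 + 0.104 × 6.21) = 0.463 / 1.646 = 0.2813.
Mass of BOD₅ removed per day: Q(S₀ − S) = 24300 × 385.3 g/m³ = 9363 kg/d.
Biomass produced: P_X = Y_obs·Q·ΔS = 0.2813 × 9363 ≈ 2634 kg VSS/d.

P_X ≈ 2630 kg VSS/d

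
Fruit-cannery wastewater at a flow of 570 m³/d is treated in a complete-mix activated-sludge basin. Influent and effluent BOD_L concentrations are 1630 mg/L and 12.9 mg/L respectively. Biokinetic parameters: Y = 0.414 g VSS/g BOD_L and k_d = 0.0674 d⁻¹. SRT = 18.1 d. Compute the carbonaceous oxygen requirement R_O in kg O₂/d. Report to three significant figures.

R_O ≈ 678 kg O₂/d

Observed yield with endogenous decay: Y_obs = Y / (1 + k_d·θ_c) = 0.414 / (1 + 0.0674 × 18.1) = 0.414 / 2.220 = 0.1865 g VSS/g BOD_L.
ΔS = 1630 − 12.9 = 1617 mg/L, so the substrate removal rate is 570 × 1617/1000 = 921.7 kg BOD_L/d.
Net sludge production P_X = 0.1865 × 921.7 = 171.9 kg VSS/d.
Carbonaceous O₂ demand = substrate oxidised − cell-mass equivalent = 921.7 − 1.42 × 171.9 = 677.7 kg O₂/d.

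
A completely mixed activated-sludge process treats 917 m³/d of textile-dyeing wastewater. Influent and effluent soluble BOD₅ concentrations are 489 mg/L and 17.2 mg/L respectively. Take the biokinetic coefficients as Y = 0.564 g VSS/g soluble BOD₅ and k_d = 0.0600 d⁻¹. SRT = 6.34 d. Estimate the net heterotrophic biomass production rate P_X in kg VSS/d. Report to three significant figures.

P_X ≈ 177 kg VSS/d

Y_obs = Y / (1 + k_d θ_c) = 0.564 / (1 + 0.0600 × 6.34) = 0.564 / 1.380 = 0.4086.
Mass of soluble BOD₅ removed per day: Q(S₀ − S) = 917 × 471.8 g/m³ = 432.6 kg/d.
Biomass produced: P_X = Y_obs·Q·ΔS = 0.4086 × 432.6 ≈ 176.8 kg VSS/d.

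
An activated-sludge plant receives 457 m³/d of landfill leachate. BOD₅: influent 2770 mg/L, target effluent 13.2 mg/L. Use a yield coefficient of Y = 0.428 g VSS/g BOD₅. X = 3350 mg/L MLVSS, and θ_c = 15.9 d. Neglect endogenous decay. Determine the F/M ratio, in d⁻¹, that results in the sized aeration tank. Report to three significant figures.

V·X = Y·Q·ΔS·θ_c gives V = 0.428 × 457 × (2770 − 13.2) × 15.9 / 3350 = 2559 m³.
F/M = applied load / biomass = Q·S₀/(V·X) = 457 × 2770 / (2559 × 3350) = 0.1477 d⁻¹.

F/M ≈ 0.148 d⁻¹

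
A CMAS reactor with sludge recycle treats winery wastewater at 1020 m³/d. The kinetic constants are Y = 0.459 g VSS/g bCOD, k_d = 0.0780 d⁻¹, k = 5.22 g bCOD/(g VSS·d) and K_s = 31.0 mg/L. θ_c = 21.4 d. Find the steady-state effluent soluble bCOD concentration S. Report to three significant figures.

Effluent substrate depends only on kinetics and SRT: S = K_s(1 + k_d θ_c) / [θ_c(Yk − k_d) − 1] = 31.0 × (1 + 0.0780 × 21.4) / [21.4 × (0.459 × 5.22 − 0.0780) − 1] = 82.75 / 48.60 = 1.702 mg/L.

S ≈ 1.70 mg/L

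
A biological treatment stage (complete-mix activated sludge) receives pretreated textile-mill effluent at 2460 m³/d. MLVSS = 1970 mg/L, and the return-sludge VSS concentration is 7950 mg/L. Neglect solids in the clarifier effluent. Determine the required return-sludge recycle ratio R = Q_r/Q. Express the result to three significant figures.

R ≈ 0.329

Solids balance on the clarifier gives (1+R)X = R·X_r, so R = X/(X_r − X) = 1970 / (7950 − 1970) = 0.3294.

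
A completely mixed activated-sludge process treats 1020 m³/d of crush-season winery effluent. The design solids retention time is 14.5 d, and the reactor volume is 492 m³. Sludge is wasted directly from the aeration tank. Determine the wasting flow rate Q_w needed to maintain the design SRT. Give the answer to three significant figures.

Wasting from the aeration tank: Q_w = V / θ_c = 492.0 / 14.5 = 33.93 m³/d.

Q_w ≈ 33.9 m³/d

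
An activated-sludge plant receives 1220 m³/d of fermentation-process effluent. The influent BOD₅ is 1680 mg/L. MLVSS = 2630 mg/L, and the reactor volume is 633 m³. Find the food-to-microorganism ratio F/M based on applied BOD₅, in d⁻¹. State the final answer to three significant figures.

F/M ≈ 1.23 d⁻¹

F/M = applied load / biomass = Q·S₀/(V·X) = 1220 × 1680 / (633.0 × 2630) = 1.231 d⁻¹.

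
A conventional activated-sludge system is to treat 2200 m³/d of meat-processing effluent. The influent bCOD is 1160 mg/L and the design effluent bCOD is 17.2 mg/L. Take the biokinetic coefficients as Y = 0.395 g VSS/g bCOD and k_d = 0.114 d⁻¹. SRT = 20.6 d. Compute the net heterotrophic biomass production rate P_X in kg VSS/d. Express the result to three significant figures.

The observed yield is Y_obs = Y/(1 + k_d·θ_c) = 0.395 / (1 + 0.114 × 20.6) = 0.395 / 3.348 = 0.1180 g VSS per g bCOD removed.
Substrate removed = Q·(S₀ − S) = 2200 m³/d × (1160 − 17.2) g/m³ = 2.51×10^6 g/d = 2514 kg/d.
P_X = Y_obs · Q(S₀ − S) = 0.1180 × 2514 = 296.6 kg VSS/d.

P_X ≈ 297 kg VSS/d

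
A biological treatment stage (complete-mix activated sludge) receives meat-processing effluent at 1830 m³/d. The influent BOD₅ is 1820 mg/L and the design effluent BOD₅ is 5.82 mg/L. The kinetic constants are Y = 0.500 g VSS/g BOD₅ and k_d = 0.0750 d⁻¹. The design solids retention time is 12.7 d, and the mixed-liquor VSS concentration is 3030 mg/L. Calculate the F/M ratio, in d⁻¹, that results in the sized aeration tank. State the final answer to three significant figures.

Steady-state biomass mass balance: V·X·(1 + k_d·θ_c) = Y·Q·(S₀ − S)·θ_c, so V = 0.500 × 1830 × (1820 − 5.82) × 12.7 / [3030 × (1 + 0.0750 × 12.7)] = 2.11×10^7 / 5916 = 3563 m³.
Food-to-microorganism ratio F/M = Q S₀ / (V X) = 1830 × 1820 / (3563 × 3030) = 0.3085 d⁻¹.

F/M ≈ 0.308 d⁻¹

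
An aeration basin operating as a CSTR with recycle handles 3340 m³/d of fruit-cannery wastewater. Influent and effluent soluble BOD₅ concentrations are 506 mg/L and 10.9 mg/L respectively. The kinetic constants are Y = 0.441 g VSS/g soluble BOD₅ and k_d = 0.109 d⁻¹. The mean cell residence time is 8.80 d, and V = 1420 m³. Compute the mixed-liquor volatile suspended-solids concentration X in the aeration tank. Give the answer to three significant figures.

From V·X·(1 + k_d·θ_c) = Y·Q·(S₀ − S)·θ_c: X = 0.441 × 3340 × (506 − 10.9) × 8.80 / [1420 × (1 + 0.109 × 8.80)] = 2307 mg/L.

X ≈ 2310 mg/L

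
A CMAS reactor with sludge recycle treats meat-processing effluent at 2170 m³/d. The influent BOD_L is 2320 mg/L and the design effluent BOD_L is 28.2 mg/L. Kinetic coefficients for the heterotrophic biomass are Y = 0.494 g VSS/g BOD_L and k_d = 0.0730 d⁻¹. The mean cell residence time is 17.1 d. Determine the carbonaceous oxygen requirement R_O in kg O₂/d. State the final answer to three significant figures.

R_O ≈ 3420 kg O₂/d

Observed yield with endogenous decay: Y_obs = Y / (1 + k_d·θ_c) = 0.494 / (1 + 0.0730 × 17.1) = 0.494 / 2.248 = 0.2197 g VSS/g BOD_L.
Substrate removed = Q·(S₀ − S) = 2170 m³/d × (2320 − 28.2) g/m³ = 4.97×10^6 g/d = 4973 kg/d.
Biomass synthesised: P_X = Y_obs × 4973 = 1093 kg VSS/d.
R_O = Q·(S₀ − S) − 1.42·P_X = 4973 − 1.42 × 1093 = 3422 kg O₂/d.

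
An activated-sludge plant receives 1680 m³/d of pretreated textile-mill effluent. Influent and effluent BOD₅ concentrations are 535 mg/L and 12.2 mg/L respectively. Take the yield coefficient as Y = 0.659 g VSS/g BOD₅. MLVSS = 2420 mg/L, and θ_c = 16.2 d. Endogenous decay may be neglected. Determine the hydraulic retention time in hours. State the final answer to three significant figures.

Biomass mass balance (decay neglected): V·X = Y·Q·(S₀ − S)·θ_c, so V = 0.659 × 1680 × (535 − 12.2) × 16.2 / 2420 = 3875 m³.
τ = V/Q = 3875/1680 = 2.306 d, or 55.35 h.

τ ≈ 55.4 h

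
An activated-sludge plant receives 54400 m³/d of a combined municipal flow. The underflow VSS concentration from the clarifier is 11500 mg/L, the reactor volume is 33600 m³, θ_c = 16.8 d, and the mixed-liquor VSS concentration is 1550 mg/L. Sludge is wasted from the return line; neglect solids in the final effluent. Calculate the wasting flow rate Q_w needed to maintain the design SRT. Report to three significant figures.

Q_w ≈ 270 m³/d

θ_c = V·X/(Q_w·X_r) when wasting from the recycle, so Q_w = V·X/(θ_c·X_r) = 33600 × 1550 / (16.8 × 11500) = 269.6 m³/d.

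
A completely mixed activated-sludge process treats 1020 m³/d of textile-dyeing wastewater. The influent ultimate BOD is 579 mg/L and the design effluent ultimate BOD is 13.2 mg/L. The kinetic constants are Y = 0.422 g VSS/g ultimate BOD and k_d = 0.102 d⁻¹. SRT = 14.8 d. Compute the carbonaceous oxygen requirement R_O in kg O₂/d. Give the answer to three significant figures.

R_O ≈ 439 kg O₂/d

Observed yield with endogenous decay: Y_obs = Y / (1 + k_d·θ_c) = 0.422 / (1 + 0.102 × 14.8) = 0.422 / 2.510 = 0.1682 g VSS/g ultimate BOD.
Substrate removed = Q·(S₀ − S) = 1020 m³/d × (579 − 13.2) g/m³ = 5.77×10^5 g/d = 577.1 kg/d.
Biomass synthesised: P_X = Y_obs × 577.1 = 97.04 kg VSS/d.
Carbonaceous O₂ demand = substrate oxidised − cell-mass equivalent = 577.1 − 1.42 × 97.04 = 439.3 kg O₂/d.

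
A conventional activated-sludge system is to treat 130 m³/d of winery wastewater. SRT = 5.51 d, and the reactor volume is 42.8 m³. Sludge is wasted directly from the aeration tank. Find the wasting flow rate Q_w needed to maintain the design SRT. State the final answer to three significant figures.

Q_w ≈ 7.77 m³/d

With mixed-liquor wasting, θ_c = V/Q_w, so Q_w = V/θ_c = 42.80/5.51 = 7.768 m³/d.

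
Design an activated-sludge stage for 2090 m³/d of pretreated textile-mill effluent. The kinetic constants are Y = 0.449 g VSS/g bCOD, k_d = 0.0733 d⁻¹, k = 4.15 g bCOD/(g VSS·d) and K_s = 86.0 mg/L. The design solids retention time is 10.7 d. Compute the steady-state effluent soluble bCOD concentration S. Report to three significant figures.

S ≈ 8.45 mg/L

Effluent substrate depends only on kinetics and SRT: S = K_s(1 + k_d θ_c) / [θ_c(Yk − k_d) − 1] = 86.0 × (1 + 0.0733 × 10.7) / [10.7 × (0.449 × 4.15 − 0.0733) − 1] = 153.5 / 18.15 = 8.453 mg/L.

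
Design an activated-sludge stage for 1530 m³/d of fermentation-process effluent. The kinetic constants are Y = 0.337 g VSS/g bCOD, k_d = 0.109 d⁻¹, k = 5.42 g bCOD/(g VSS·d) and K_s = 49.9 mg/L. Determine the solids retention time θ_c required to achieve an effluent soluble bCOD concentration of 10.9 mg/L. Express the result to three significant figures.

Specific growth rate at S = 10.9 mg/L: μ = YkS/(K_s+S) = 0.337·5.42·10.9/(49.9+10.9) = 0.3275 d⁻¹.
θ_c = 1/(μ − k_d) = 1/(0.3275 − 0.109) = 1/0.2185 = 4.578 d.

θ_c ≈ 4.58 d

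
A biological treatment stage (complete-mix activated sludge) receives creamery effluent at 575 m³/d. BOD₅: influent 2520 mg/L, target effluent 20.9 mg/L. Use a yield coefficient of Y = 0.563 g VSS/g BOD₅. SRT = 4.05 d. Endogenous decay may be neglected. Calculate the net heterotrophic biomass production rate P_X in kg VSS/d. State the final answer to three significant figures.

Since k_d ≈ 0, Y_obs = Y = 0.563 g VSS/g BOD₅.
Q·(S₀ − S) = 575 × (2520 − 20.9) × 10⁻³ = 1437 kg/d removed.
So the net sludge growth is P_X = 0.5630 × 1437 = 809.0 kg VSS/d.

P_X ≈ 809 kg VSS/d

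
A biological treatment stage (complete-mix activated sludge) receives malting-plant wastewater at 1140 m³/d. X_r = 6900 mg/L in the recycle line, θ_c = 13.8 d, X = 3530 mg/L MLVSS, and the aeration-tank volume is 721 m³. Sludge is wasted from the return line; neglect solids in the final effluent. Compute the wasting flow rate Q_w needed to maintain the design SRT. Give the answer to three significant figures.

Q_w ≈ 26.7 m³/d

Wasting from the return line (neglecting effluent solids): Q_w = V·X / (θ_c·X_r) = 721.0 × 3530 / (13.8 × 6900) = 26.73 m³/d.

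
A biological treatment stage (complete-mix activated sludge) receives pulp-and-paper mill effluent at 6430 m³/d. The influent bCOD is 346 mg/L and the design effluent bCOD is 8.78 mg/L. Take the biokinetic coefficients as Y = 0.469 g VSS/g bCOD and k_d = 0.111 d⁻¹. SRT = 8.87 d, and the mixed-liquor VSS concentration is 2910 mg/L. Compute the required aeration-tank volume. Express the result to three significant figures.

V ≈ 1560 m³

From the SRT design equation V = Y Q (S₀−S) θ_c / [X (1 + k_d θ_c)] = 0.469 × 6430 × (346 − 8.78) × 8.87 / [2910 × (1 + 0.111 × 8.87)] = 9.02×10^6 / 5775 = 1562 m³.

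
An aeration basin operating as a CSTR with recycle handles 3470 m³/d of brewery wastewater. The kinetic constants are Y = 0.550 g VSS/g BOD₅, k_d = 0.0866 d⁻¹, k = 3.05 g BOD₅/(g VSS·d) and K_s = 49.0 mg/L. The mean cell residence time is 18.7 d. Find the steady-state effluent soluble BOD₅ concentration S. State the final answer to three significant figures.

S ≈ 4.46 mg/L

For a completely mixed reactor with recycle the Lawrence–McCarty relation gives S = K_s·(1 + k_d·θ_c) / [θ_c·(Y·k − k_d) − 1] = 49.0 × (1 + 0.0866 × 18.7) / [18.7 × (0.550 × 3.05 − 0.0866) − 1] = 128.4 / 28.75 = 4.464 mg/L.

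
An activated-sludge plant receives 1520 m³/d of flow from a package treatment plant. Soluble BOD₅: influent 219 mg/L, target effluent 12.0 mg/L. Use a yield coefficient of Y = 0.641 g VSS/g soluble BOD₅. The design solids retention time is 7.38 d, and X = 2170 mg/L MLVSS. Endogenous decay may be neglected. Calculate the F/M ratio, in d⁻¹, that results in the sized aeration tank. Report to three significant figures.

With k_d = 0 the design equation reduces to V = Y Q (S₀−S) θ_c / X = 0.641 × 1520 × (219 − 12.0) × 7.38 / 2170 = 685.9 m³.
F/M = applied load / biomass = Q·S₀/(V·X) = 1520 × 219 / (685.9 × 2170) = 0.2236 d⁻¹.

F/M ≈ 0.224 d⁻¹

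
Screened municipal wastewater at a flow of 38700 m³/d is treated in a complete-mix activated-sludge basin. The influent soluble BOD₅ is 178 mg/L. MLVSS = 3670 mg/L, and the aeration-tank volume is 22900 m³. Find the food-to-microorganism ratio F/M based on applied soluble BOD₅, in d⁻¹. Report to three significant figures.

F/M ≈ 0.0820 d⁻¹

F/M = Q·S₀ / (V·X) = 38700 × 178 / (22900 × 3670) = 0.08197 g soluble BOD₅·(g VSS·d)⁻¹.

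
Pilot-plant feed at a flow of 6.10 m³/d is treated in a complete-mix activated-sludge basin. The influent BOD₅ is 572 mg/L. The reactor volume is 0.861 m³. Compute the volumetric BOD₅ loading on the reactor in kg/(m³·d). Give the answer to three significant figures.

L_v ≈ 4.05 kg BOD₅/(m³·d)

Volumetric loading L_v = Q·S₀ / V = 6.10 × 572 g/m³ / 0.8610 m³ = 4052 g/(m³·d) = 4.052 kg BOD₅/(m³·d).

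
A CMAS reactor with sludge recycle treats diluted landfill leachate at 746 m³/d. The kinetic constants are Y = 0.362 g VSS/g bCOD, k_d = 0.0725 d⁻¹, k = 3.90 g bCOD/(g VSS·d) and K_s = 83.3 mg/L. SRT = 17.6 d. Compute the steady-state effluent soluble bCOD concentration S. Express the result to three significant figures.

S ≈ 8.40 mg/L

For a completely mixed reactor with recycle the Lawrence–McCarty relation gives S = K_s·(1 + k_d·θ_c) / [θ_c·(Y·k − k_d) − 1] = 83.3 × (1 + 0.0725 × 17.6) / [17.6 × (0.362 × 3.90 − 0.0725) − 1] = 189.6 / 22.57 = 8.399 mg/L.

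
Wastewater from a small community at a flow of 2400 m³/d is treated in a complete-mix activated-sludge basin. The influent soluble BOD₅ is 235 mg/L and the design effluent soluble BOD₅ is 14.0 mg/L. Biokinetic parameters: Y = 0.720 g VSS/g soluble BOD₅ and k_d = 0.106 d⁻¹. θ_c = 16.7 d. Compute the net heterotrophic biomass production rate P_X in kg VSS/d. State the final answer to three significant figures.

P_X ≈ 138 kg VSS/d

The observed yield is Y_obs = Y/(1 + k_d·θ_c) = 0.720 / (1 + 0.106 × 16.7) = 0.720 / 2.770 = 0.2599 g VSS per g soluble BOD₅ removed.
Substrate removed = Q·(S₀ − S) = 2400 m³/d × (235 − 14.0) g/m³ = 5.3×10^5 g/d = 530.4 kg/d.
Biomass produced: P_X = Y_obs·Q·ΔS = 0.2599 × 530.4 ≈ 137.9 kg VSS/d.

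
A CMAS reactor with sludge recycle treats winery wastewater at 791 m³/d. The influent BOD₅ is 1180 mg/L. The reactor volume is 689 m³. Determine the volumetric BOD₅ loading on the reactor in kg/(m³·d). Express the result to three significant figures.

L_v ≈ 1.35 kg BOD₅/(m³·d)

L_v = Q S₀ / V = 791 × 1180 × 10⁻³ / 689.0 = 1.355 kg/(m³·d).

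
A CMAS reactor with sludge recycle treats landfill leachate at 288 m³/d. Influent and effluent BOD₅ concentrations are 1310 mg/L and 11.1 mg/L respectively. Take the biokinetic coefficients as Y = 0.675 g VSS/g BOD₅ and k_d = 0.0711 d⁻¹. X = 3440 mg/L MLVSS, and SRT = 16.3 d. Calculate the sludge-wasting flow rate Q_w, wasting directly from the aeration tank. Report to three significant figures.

From the SRT design equation V = Y Q (S₀−S) θ_c / [X (1 + k_d θ_c)] = 0.675 × 288 × (1310 − 11.1) × 16.3 / [3440 × (1 + 0.0711 × 16.3)] = 4.12×10^6 / 7427 = 554.2 m³.
Wasting from the aeration tank: Q_w = V / θ_c = 554.2 / 16.3 = 34.00 m³/d.

Q_w ≈ 34.0 m³/d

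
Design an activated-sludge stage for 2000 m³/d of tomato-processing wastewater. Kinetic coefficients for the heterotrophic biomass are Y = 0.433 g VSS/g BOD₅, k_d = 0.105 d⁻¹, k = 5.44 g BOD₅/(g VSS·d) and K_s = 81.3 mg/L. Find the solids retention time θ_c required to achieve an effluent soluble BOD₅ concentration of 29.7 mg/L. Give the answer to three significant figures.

Specific growth rate at S = 29.7 mg/L: μ = YkS/(K_s+S) = 0.433·5.44·29.7/(81.3+29.7) = 0.6303 d⁻¹.
1/θ_c = 0.6303 − 0.105 = 0.5253 d⁻¹, so θ_c = 1.904 d.

θ_c ≈ 1.90 d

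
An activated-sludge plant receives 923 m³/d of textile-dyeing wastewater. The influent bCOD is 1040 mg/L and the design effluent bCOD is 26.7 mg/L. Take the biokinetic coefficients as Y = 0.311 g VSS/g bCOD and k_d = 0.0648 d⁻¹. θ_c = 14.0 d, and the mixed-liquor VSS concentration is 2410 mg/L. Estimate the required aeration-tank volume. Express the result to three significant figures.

From the SRT design equation V = Y Q (S₀−S) θ_c / [X (1 + k_d θ_c)] = 0.311 × 923 × (1040 − 26.7) × 14.0 / [2410 × (1 + 0.0648 × 14.0)] = 4.07×10^6 / 4596 = 886.0 m³.

V ≈ 886 m³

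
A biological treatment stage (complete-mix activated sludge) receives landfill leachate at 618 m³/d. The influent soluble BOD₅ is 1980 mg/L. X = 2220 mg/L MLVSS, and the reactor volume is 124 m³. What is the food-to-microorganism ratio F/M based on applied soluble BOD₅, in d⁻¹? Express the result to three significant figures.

Food-to-microorganism ratio F/M = Q S₀ / (V X) = 618 × 1980 / (124.0 × 2220) = 4.445 d⁻¹.

F/M ≈ 4.45 d⁻¹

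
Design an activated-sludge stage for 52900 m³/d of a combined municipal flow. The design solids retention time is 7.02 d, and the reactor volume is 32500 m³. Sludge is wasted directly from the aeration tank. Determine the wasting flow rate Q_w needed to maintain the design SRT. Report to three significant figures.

Q_w ≈ 4630 m³/d

Wasting from the aeration tank: Q_w = V / θ_c = 32500 / 7.02 = 4630 m³/d.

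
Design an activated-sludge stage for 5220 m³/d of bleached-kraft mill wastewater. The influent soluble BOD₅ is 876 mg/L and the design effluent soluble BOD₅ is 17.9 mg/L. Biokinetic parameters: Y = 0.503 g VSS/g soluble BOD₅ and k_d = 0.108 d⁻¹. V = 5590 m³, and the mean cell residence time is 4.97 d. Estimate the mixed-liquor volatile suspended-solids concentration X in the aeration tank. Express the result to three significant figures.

Solving the biomass balance for X: X = Y Q (S₀−S) θ_c / [V (1+k_d θ_c)] = 0.503 × 5220 × (876 − 17.9) × 4.97 / [5590 × (1 + 0.108 × 4.97)] = 1304 mg/L.

X ≈ 1300 mg/L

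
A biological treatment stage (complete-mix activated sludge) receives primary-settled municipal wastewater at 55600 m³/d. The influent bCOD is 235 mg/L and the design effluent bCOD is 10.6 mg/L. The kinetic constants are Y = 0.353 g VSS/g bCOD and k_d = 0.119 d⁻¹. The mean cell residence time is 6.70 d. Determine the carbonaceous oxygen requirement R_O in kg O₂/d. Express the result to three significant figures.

Observed yield with endogenous decay: Y_obs = Y / (1 + k_d·θ_c) = 0.353 / (1 + 0.119 × 6.70) = 0.353 / 1.797 = 0.1964 g VSS/g bCOD.
ΔS = 235 − 10.6 = 224.4 mg/L, so the substrate removal rate is 55600 × 224.4/1000 = 12477 kg bCOD/d.
Net sludge production P_X = 0.1964 × 12477 = 2450 kg VSS/d.
R_O = Q·ΔS − 1.42 P_X = 12477 − 3480 = 8997 kg O₂/d.

R_O ≈ 9000 kg O₂/d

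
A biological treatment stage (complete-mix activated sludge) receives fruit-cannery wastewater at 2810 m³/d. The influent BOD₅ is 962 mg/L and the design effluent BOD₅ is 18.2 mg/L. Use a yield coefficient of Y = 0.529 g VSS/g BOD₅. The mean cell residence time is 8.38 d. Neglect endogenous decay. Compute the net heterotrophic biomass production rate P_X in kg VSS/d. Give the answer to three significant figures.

With endogenous decay neglected, the observed yield equals the true yield: Y_obs = Y = 0.529 g VSS/g BOD₅.
ΔS = 962 − 18.2 = 943.8 mg/L, so the substrate removal rate is 2810 × 943.8/1000 = 2652 kg BOD₅/d.
So the net sludge growth is P_X = 0.5290 × 2652 = 1403 kg VSS/d.

P_X ≈ 1400 kg VSS/d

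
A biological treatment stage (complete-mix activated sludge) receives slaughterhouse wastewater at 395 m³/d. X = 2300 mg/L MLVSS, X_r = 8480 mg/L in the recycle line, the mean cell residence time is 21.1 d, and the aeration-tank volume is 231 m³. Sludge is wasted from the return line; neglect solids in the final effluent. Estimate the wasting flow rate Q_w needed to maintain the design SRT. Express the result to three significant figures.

Q_w = (V·X)/(θ_c X_r) = 231.0 × 2300 / (21.1 × 8480) = 2.969 m³/d.

Q_w ≈ 2.97 m³/d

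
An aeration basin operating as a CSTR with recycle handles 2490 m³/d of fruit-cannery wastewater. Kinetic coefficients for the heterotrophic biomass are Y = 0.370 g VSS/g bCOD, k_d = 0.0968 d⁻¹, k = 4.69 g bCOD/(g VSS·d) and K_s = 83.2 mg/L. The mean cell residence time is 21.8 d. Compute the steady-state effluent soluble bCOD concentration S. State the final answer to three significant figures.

S ≈ 7.45 mg/L

From the Monod/SRT balance for a CMAS, S = K_s·(1+k_d θ_c)/[θ_c·(Y k − k_d) − 1] = 83.2 × (1 + 0.0968 × 21.8) / [21.8 × (0.370 × 4.69 − 0.0968) − 1] = 258.8 / 34.72 = 7.453 mg/L.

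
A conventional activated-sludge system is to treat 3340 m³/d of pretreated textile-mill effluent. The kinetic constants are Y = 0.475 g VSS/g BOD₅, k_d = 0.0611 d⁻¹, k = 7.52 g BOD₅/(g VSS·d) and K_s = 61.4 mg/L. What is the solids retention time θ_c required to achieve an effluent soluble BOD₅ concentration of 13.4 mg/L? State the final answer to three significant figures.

θ_c ≈ 1.73 d

Specific growth rate at S = 13.4 mg/L: μ = YkS/(K_s+S) = 0.475·7.52·13.4/(61.4+13.4) = 0.6399 d⁻¹.
Then 1/θ_c = μ − k_d = 0.6399 − 0.0611 = 0.5788 d⁻¹, giving θ_c = 1.728 d.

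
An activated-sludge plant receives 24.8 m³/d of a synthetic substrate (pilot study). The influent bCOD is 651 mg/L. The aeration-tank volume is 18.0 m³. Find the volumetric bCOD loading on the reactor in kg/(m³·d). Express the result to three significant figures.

L_v ≈ 0.897 kg bCOD/(m³·d)

L_v = Q S₀ / V = 24.8 × 651 × 10⁻³ / 18.00 = 0.8969 kg/(m³·d).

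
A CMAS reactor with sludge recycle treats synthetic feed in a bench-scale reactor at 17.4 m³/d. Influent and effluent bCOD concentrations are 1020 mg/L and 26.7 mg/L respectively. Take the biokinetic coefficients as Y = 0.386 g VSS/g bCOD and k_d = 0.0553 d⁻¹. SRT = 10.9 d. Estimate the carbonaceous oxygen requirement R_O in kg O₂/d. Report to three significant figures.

R_O ≈ 11.4 kg O₂/d

The observed yield is Y_obs = Y/(1 + k_d·θ_c) = 0.386 / (1 + 0.0553 × 10.9) = 0.386 / 1.603 = 0.2408 g VSS per g bCOD removed.
Substrate removed = Q·(S₀ − S) = 17.4 m³/d × (1020 − 26.7) g/m³ = 1.73×10^4 g/d = 17.28 kg/d.
P_X = Y_obs·Q·(S₀ − S) = 0.2408 × 17.28 = 4.162 kg VSS/d.
R_O = Q·ΔS − 1.42 P_X = 17.28 − 5.911 = 11.37 kg O₂/d.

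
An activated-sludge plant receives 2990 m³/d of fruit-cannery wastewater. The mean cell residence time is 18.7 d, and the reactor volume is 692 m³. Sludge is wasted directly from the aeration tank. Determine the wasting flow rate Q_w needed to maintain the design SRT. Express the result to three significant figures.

For wasting at MLVSS concentration, Q_w = V/θ_c = 692.0/18.7 = 37.01 m³/d.

Q_w ≈ 37.0 m³/d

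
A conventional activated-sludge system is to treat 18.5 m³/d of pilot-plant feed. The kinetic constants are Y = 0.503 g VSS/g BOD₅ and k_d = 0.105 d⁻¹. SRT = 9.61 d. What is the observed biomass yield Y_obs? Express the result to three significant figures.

Y_obs = Y / (1 + k_d θ_c) = 0.503 / (1 + 0.105 × 9.61) = 0.503 / 2.009 = 0.2504.

Y_obs ≈ 0.250 g VSS/g BOD₅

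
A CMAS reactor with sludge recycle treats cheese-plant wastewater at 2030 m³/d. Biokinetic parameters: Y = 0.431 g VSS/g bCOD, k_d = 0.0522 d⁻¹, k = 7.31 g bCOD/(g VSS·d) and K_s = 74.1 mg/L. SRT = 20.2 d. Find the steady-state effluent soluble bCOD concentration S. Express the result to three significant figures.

S ≈ 2.47 mg/L

Effluent substrate depends only on kinetics and SRT: S = K_s(1 + k_d θ_c) / [θ_c(Yk − k_d) − 1] = 74.1 × (1 + 0.0522 × 20.2) / [20.2 × (0.431 × 7.31 − 0.0522) − 1] = 152.2 / 61.59 = 2.472 mg/L.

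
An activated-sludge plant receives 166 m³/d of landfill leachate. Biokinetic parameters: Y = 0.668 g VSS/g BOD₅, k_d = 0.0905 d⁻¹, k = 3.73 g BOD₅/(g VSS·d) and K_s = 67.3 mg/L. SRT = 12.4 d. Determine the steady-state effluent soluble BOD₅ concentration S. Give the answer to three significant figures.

S ≈ 4.96 mg/L

For a completely mixed reactor with recycle the Lawrence–McCarty relation gives S = K_s·(1 + k_d·θ_c) / [θ_c·(Y·k − k_d) − 1] = 67.3 × (1 + 0.0905 × 12.4) / [12.4 × (0.668 × 3.73 − 0.0905) − 1] = 142.8 / 28.77 = 4.964 mg/L.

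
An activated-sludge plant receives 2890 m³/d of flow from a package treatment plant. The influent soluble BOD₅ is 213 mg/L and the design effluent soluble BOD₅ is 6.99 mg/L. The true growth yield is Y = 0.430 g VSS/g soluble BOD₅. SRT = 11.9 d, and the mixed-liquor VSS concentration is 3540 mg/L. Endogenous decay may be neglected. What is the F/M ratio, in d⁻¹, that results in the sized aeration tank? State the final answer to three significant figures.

V·X = Y·Q·ΔS·θ_c gives V = 0.430 × 2890 × (213 − 6.99) × 11.9 / 3540 = 860.6 m³.
F/M = Q·S₀ / (V·X) = 2890 × 213 / (860.6 × 3540) = 0.2021 g soluble BOD₅·(g VSS·d)⁻¹.

F/M ≈ 0.202 d⁻¹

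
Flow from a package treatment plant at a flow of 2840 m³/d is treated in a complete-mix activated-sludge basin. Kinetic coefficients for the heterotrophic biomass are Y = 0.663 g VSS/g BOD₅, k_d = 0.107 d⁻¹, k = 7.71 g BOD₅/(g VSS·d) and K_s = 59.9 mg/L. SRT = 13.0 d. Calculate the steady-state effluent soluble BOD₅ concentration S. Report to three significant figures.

From the Monod/SRT balance for a CMAS, S = K_s·(1+k_d θ_c)/[θ_c·(Y k − k_d) − 1] = 59.9 × (1 + 0.107 × 13.0) / [13.0 × (0.663 × 7.71 − 0.107) − 1] = 143.2 / 64.06 = 2.236 mg/L.

S ≈ 2.24 mg/L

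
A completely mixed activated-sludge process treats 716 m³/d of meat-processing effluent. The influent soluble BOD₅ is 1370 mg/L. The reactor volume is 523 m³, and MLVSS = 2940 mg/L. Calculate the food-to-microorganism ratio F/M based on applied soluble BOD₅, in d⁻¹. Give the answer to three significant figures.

F/M ≈ 0.638 d⁻¹

F/M = Q·S₀ / (V·X) = 716 × 1370 / (523.0 × 2940) = 0.6379 g soluble BOD₅·(g VSS·d)⁻¹.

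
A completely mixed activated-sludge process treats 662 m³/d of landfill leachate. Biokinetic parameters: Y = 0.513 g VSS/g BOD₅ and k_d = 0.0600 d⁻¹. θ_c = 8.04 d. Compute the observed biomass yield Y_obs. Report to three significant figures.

Y_obs = Y / (1 + k_d θ_c) = 0.513 / (1 + 0.0600 × 8.04) = 0.513 / 1.482 = 0.3461.

Y_obs ≈ 0.346 g VSS/g BOD₅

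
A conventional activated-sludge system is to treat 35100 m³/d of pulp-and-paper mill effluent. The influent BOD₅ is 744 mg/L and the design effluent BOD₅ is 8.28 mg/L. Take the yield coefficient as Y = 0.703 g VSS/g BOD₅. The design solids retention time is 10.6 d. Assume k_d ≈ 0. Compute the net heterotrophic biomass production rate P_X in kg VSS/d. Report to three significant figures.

With endogenous decay neglected, the observed yield equals the true yield: Y_obs = Y = 0.703 g VSS/g BOD₅.
ΔS = 744 − 8.28 = 735.7 mg/L, so the substrate removal rate is 35100 × 735.7/1000 = 25824 kg BOD₅/d.
Biomass produced: P_X = Y_obs·Q·ΔS = 0.7030 × 25824 ≈ 18154 kg VSS/d.

P_X ≈ 18200 kg VSS/d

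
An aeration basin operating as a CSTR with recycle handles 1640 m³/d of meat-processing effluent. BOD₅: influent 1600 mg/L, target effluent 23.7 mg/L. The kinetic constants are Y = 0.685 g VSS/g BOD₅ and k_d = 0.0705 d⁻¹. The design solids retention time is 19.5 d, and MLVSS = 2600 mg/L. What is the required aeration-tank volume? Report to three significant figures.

Rearranging the biomass balance for a CMAS with decay, V = Y·Q·ΔS·θ_c / [X·(1+k_d θ_c)] = 0.685 × 1640 × (1600 − 23.7) × 19.5 / [2600 × (1 + 0.0705 × 19.5)] = 3.45×10^7 / 6174 = 5593 m³.

V ≈ 5590 m³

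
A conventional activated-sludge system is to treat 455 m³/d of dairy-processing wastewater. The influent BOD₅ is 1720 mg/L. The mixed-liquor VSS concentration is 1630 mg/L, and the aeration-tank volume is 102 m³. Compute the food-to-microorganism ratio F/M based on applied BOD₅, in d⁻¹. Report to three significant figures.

F/M ≈ 4.71 d⁻¹

F/M = applied load / biomass = Q·S₀/(V·X) = 455 × 1720 / (102.0 × 1630) = 4.707 d⁻¹.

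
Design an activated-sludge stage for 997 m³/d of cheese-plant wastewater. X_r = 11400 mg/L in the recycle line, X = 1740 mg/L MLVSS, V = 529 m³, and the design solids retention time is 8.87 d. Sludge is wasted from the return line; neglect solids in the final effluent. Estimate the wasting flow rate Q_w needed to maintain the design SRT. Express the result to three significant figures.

θ_c = V·X/(Q_w·X_r) when wasting from the recycle, so Q_w = V·X/(θ_c·X_r) = 529.0 × 1740 / (8.87 × 11400) = 9.103 m³/d.

Q_w ≈ 9.10 m³/d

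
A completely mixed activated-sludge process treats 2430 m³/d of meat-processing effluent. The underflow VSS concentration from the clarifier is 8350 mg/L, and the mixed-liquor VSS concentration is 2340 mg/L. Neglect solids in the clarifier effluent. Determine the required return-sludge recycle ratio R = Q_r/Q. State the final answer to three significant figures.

R ≈ 0.389

Mass balance around the secondary clarifier (neglecting effluent solids): R = X / (X_r − X) = 2340 / (8350 − 2340) = 0.3894.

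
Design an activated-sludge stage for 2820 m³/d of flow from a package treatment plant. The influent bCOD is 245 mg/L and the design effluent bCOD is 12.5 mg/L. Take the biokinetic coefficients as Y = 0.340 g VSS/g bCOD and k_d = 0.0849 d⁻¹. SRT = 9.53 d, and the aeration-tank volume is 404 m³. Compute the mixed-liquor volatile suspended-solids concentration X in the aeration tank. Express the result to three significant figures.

X ≈ 2910 mg/L

X = Y·Q·ΔS·θ_c / [V·(1 + k_d θ_c)] = 0.340 × 2820 × (245 − 12.5) × 9.53 / [404 × (1 + 0.0849 × 9.53)] = 2907 mg/L.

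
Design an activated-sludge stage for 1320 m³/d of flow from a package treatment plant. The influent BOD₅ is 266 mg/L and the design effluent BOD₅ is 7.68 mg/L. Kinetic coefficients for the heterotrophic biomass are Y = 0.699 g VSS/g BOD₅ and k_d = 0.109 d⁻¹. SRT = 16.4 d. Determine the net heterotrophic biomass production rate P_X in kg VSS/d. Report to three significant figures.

Observed yield with endogenous decay: Y_obs = Y / (1 + k_d·θ_c) = 0.699 / (1 + 0.109 × 16.4) = 0.699 / 2.788 = 0.2508 g VSS/g BOD₅.
ΔS = 266 − 7.68 = 258.3 mg/L, so the substrate removal rate is 1320 × 258.3/1000 = 341.0 kg BOD₅/d.
So the net sludge growth is P_X = 0.2508 × 341.0 = 85.50 kg VSS/d.

P_X ≈ 85.5 kg VSS/d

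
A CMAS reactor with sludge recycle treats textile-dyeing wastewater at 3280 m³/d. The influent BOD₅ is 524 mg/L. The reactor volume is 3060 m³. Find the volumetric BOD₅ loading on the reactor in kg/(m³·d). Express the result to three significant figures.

Volumetric loading L_v = Q·S₀ / V = 3280 × 524 g/m³ / 3060 m³ = 561.7 g/(m³·d) = 0.5617 kg BOD₅/(m³·d).

L_v ≈ 0.562 kg BOD₅/(m³·d)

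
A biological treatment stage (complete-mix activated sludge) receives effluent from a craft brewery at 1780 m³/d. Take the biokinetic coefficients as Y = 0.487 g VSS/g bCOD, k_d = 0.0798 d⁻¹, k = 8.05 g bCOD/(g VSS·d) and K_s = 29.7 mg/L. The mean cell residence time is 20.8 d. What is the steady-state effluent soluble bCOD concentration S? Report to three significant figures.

S ≈ 1.00 mg/L

Effluent substrate depends only on kinetics and SRT: S = K_s(1 + k_d θ_c) / [θ_c(Yk − k_d) − 1] = 29.7 × (1 + 0.0798 × 20.8) / [20.8 × (0.487 × 8.05 − 0.0798) − 1] = 79.00 / 78.88 = 1.001 mg/L.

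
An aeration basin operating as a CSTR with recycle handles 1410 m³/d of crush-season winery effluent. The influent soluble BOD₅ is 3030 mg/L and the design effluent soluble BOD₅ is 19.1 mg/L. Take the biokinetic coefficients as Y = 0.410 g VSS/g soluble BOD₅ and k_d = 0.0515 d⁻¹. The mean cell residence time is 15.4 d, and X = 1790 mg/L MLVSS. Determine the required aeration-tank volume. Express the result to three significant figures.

Steady-state biomass mass balance: V·X·(1 + k_d·θ_c) = Y·Q·(S₀ − S)·θ_c, so V = 0.410 × 1410 × (3030 − 19.1) × 15.4 / [1790 × (1 + 0.0515 × 15.4)] = 2.68×10^7 / 3210 = 8351 m³.

V ≈ 8350 m³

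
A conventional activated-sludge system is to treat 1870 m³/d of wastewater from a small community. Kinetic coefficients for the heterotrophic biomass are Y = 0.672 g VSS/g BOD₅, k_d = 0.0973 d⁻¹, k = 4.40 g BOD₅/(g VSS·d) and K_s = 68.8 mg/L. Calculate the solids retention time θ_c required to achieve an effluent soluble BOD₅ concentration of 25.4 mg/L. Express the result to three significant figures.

θ_c ≈ 1.43 d

From 1/θ_c = Y·k·S/(K_s + S) − k_d: Y·k·S/(K_s+S) = 0.672 × 4.40 × 25.4 / (68.8 + 25.4) = 0.7973 d⁻¹.
θ_c = 1/(μ − k_d) = 1/(0.7973 − 0.0973) = 1/0.7000 = 1.429 d.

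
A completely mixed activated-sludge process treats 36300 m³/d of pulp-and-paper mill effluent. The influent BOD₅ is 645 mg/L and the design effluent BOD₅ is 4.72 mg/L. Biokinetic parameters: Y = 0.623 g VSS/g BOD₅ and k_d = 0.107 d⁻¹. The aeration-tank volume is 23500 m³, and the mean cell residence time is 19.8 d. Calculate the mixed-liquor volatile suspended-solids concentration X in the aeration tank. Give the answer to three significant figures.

Solving the biomass balance for X: X = Y Q (S₀−S) θ_c / [V (1+k_d θ_c)] = 0.623 × 36300 × (645 − 4.72) × 19.8 / [23500 × (1 + 0.107 × 19.8)] = 3912 mg/L.

X ≈ 3910 mg/L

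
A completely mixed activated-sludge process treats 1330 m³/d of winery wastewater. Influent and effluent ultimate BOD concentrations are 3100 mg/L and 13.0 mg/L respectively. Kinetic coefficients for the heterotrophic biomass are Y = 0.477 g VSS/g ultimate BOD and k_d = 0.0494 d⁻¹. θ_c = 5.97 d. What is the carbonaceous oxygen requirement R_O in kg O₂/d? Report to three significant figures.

R_O ≈ 1960 kg O₂/d

The observed yield is Y_obs = Y/(1 + k_d·θ_c) = 0.477 / (1 + 0.0494 × 5.97) = 0.477 / 1.295 = 0.3684 g VSS per g ultimate BOD removed.
Substrate removed = Q·(S₀ − S) = 1330 m³/d × (3100 − 13.0) g/m³ = 4.11×10^6 g/d = 4106 kg/d.
Net sludge production P_X = 0.3684 × 4106 = 1512 kg VSS/d.
Carbonaceous O₂ demand = substrate oxidised − cell-mass equivalent = 4106 − 1.42 × 1512 = 1958 kg O₂/d.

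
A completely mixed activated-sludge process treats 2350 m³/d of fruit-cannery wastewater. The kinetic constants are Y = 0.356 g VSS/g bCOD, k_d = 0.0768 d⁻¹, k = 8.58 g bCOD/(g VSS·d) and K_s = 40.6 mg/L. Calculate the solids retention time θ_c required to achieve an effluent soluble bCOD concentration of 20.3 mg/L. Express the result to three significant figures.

From 1/θ_c = Y·k·S/(K_s + S) − k_d: Y·k·S/(K_s+S) = 0.356 × 8.58 × 20.3 / (40.6 + 20.3) = 1.018 d⁻¹.
θ_c = 1/(μ − k_d) = 1/(1.018 − 0.0768) = 1/0.9414 = 1.062 d.

θ_c ≈ 1.06 d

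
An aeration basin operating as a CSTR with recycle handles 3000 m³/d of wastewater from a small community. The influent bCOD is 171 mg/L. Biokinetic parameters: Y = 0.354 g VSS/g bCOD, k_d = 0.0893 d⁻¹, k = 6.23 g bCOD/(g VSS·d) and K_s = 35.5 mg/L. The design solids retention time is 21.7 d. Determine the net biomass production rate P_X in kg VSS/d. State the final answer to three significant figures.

Effluent substrate depends only on kinetics and SRT: S = K_s(1 + k_d θ_c) / [θ_c(Yk − k_d) − 1] = 35.5 × (1 + 0.0893 × 21.7) / [21.7 × (0.354 × 6.23 − 0.0893) − 1] = 104.3 / 44.92 = 2.322 mg/L.
Y_obs = Y / (1 + k_d θ_c) = 0.354 / (1 + 0.0893 × 21.7) = 0.354 / 2.938 = 0.1205.
ΔS = 171 − 2.32 = 168.7 mg/L, so the substrate removal rate is 3000 × 168.7/1000 = 506.0 kg bCOD/d.
Biomass produced: P_X = Y_obs·Q·ΔS = 0.1205 × 506.0 ≈ 60.98 kg VSS/d.

P_X ≈ 61.0 kg VSS/d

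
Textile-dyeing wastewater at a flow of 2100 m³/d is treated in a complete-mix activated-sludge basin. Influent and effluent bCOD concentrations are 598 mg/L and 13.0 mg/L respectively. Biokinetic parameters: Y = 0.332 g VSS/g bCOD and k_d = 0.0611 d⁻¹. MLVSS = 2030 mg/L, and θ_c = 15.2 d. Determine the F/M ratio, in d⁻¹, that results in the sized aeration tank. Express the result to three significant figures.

F/M ≈ 0.391 d⁻¹

Rearranging the biomass balance for a CMAS with decay, V = Y·Q·ΔS·θ_c / [X·(1+k_d θ_c)] = 0.332 × 2100 × (598 − 13.0) × 15.2 / [2030 × (1 + 0.0611 × 15.2)] = 6.2×10^6 / 3915 = 1583 m³.
F/M = applied load / biomass = Q·S₀/(V·X) = 2100 × 598 / (1583 × 2030) = 0.3907 d⁻¹.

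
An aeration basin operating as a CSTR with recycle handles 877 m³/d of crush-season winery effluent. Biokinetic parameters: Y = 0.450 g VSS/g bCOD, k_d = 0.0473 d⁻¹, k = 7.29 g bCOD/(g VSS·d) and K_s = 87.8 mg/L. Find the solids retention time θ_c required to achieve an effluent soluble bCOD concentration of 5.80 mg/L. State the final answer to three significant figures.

Specific growth rate at S = 5.80 mg/L: μ = YkS/(K_s+S) = 0.450·7.29·5.80/(87.8+5.80) = 0.2033 d⁻¹.
1/θ_c = 0.2033 − 0.0473 = 0.1560 d⁻¹, so θ_c = 6.411 d.

θ_c ≈ 6.41 d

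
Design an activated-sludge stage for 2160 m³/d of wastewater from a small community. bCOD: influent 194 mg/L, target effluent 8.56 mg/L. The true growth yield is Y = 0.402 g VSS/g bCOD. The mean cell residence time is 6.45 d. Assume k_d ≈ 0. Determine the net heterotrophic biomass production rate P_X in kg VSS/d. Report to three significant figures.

P_X ≈ 161 kg VSS/d

With endogenous decay neglected, the observed yield equals the true yield: Y_obs = Y = 0.402 g VSS/g bCOD.
Mass of bCOD removed per day: Q(S₀ − S) = 2160 × 185.4 g/m³ = 400.6 kg/d.
Biomass produced: P_X = Y_obs·Q·ΔS = 0.4020 × 400.6 ≈ 161.0 kg VSS/d.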